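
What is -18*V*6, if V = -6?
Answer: 648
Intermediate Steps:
-18*V*6 = -18*(-6)*6 = 108*6 = 648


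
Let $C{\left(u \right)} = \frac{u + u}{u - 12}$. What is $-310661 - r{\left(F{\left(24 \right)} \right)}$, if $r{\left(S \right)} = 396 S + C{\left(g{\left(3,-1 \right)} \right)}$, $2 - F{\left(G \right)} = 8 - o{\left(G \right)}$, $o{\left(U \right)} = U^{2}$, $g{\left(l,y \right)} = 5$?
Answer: $- \frac{3754657}{7} \approx -5.3638 \cdot 10^{5}$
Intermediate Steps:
$C{\left(u \right)} = \frac{2 u}{-12 + u}$
$F{\left(G \right)} = -6 + G^{2}$ ($F{\left(G \right)} = 2 - \left(8 - G^{2}\right) = 2 + \left(-8 + G^{2}\right) = -6 + G^{2}$)
$r{\left(S \right)} = - \frac{10}{7} + 396 S$ ($r{\left(S \right)} = 396 S + 2 \cdot 5 \frac{1}{-12 + 5} = 396 S + 2 \cdot 5 \frac{1}{-7} = 396 S + 2 \cdot 5 \left(- \frac{1}{7}\right) = 396 S - \frac{10}{7} = - \frac{10}{7} + 396 S$)
$-310661 - r{\left(F{\left(24 \right)} \right)} = -310661 - \left(- \frac{10}{7} + 396 \left(-6 + 24^{2}\right)\right) = -310661 - \left(- \frac{10}{7} + 396 \left(-6 + 576\right)\right) = -310661 - \left(- \frac{10}{7} + 396 \cdot 570\right) = -310661 - \left(- \frac{10}{7} + 225720\right) = -310661 - \frac{1580030}{7} = - \frac{3754657}{7}$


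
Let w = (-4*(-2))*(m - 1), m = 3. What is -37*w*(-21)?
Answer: 12432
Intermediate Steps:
w = 16 (w = (-4*(-2))*(3 - 1) = 8*2 = 16)
-37*w*(-21) = -37*16*(-21) = -592*(-21) = 12432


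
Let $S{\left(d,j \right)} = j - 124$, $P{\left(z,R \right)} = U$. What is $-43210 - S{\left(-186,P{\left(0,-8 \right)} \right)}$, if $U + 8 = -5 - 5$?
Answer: $-43068$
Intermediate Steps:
$U = -18$ ($U = -8 - 10 = -18$)
$P{\left(z,R \right)} = -18$
$S{\left(d,j \right)} = -124 + j$
$-43210 - S{\left(-186,P{\left(0,-8 \right)} \right)} = -43210 - \left(-124 - 18\right) = -43210 - -142 = -43210 + 142 = -43068$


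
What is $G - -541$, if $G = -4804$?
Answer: $-4263$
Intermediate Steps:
$G - -541 = -4804 - -541 = -4804 + 541 = -4263$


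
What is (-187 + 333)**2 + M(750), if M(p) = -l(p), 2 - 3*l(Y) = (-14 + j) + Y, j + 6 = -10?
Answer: 64666/3 ≈ 21555.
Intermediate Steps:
j = -16 (j = -6 - 10 = -16)
l(Y) = 32/3 - Y/3 (l(Y) = 2/3 - ((-14 - 16) + Y)/3 = 2/3 - (-30 + Y)/3 = 2/3 + (10 - Y/3) = 32/3 - Y/3)
M(p) = -32/3 + p/3 (M(p) = -(32/3 - p/3) = -32/3 + p/3)
(-187 + 333)**2 + M(750) = (-187 + 333)**2 + (-32/3 + (1/3)*750) = 146**2 + (-32/3 + 250) = 21316 + 718/3 = 64666/3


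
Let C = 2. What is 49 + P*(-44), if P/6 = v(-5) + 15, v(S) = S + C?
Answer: -3119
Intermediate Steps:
v(S) = 2 + S (v(S) = S + 2 = 2 + S)
P = 72 (P = 6*((2 - 5) + 15) = 6*(-3 + 15) = 6*12 = 72)
49 + P*(-44) = 49 + 72*(-44) = 49 - 3168 = -3119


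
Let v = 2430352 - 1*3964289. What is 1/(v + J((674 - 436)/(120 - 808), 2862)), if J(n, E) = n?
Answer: -344/527674447 ≈ -6.5192e-7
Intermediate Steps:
v = -1533937 (v = 2430352 - 3964289 = -1533937)
1/(v + J((674 - 436)/(120 - 808), 2862)) = 1/(-1533937 + (674 - 436)/(120 - 808)) = 1/(-1533937 + 238/(-688)) = 1/(-1533937 + 238*(-1/688)) = 1/(-1533937 - 119/344) = 1/(-527674447/344) = -344/527674447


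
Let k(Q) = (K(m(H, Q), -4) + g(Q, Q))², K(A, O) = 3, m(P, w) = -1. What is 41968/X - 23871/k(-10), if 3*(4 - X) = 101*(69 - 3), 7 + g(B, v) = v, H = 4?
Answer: -30585803/217364 ≈ -140.71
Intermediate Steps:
g(B, v) = -7 + v
X = -2218 (X = 4 - 101*(69 - 3)/3 = 4 - 101*66/3 = 4 - ⅓*6666 = 4 - 2222 = -2218)
k(Q) = (-4 + Q)² (k(Q) = (3 + (-7 + Q))² = (-4 + Q)²)
41968/X - 23871/k(-10) = 41968/(-2218) - 23871/(-4 - 10)² = 41968*(-1/2218) - 23871/((-14)²) = -20984/1109 - 23871/196 = -30585803/217364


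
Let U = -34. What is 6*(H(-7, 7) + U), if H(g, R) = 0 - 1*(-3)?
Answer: -186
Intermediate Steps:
H(g, R) = 3 (H(g, R) = 0 + 3 = 3)
6*(H(-7, 7) + U) = 6*(3 - 34) = 6*(-31) = -186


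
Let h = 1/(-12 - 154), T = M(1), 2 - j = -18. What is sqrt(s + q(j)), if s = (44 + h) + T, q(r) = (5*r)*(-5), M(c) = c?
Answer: I*sqrt(12538146)/166 ≈ 21.331*I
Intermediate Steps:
j = 20 (j = 2 - 1*(-18) = 2 + 18 = 20)
T = 1
h = -1/166 (h = 1/(-166) = -1/166 ≈ -0.0060241)
q(r) = -25*r
s = 7469/166 (s = (44 - 1/166) + 1 = 7303/166 + 1 = 7469/166 ≈ 44.994)
sqrt(s + q(j)) = sqrt(7469/166 - 25*20) = sqrt(7469/166 - 500) = sqrt(-75531/166) = I*sqrt(12538146)/166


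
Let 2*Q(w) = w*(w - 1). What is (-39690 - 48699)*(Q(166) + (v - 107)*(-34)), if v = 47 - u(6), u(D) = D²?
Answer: -1498989051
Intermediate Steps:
Q(w) = w*(-1 + w)/2 (Q(w) = (w*(w - 1))/2 = (w*(-1 + w))/2 = w*(-1 + w)/2)
v = 11 (v = 47 - 1*6² = 47 - 1*36 = 47 - 36 = 11)
(-39690 - 48699)*(Q(166) + (v - 107)*(-34)) = (-39690 - 48699)*((½)*166*(-1 + 166) + (11 - 107)*(-34)) = -88389*((½)*166*165 - 96*(-34)) = -88389*(13695 + 3264) = -88389*16959 = -1498989051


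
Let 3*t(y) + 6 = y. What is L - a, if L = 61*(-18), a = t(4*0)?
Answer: -1096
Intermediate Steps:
t(y) = -2 + y/3
a = -2 (a = -2 + (4*0)/3 = -2 + (1/3)*0 = -2 + 0 = -2)
L = -1098
L - a = -1098 - 1*(-2) = -1098 + 2 = -1096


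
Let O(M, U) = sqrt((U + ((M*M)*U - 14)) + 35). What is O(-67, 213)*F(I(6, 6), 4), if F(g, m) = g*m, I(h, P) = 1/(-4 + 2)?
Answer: -2*sqrt(956391) ≈ -1955.9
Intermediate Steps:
I(h, P) = -1/2 (I(h, P) = 1/(-2) = -1/2)
O(M, U) = sqrt(21 + U + U*M**2) (O(M, U) = sqrt((U + (M**2*U - 14)) + 35) = sqrt((U + (U*M**2 - 14)) + 35) = sqrt((U + (-14 + U*M**2)) + 35) = sqrt((-14 + U + U*M**2) + 35) = sqrt(21 + U + U*M**2))
O(-67, 213)*F(I(6, 6), 4) = sqrt(21 + 213 + 213*(-67)**2)*(-1/2*4) = sqrt(21 + 213 + 213*4489)*(-2) = sqrt(21 + 213 + 956157)*(-2) = sqrt(956391)*(-2) = -2*sqrt(956391)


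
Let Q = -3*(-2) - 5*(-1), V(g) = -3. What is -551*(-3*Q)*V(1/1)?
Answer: -54549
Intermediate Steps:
Q = 11 (Q = 6 + 5 = 11)
-551*(-3*Q)*V(1/1) = -551*(-3*11)*(-3) = -(-18183)*(-3) = -551*99 = -54549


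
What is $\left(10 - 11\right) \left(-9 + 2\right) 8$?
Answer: $56$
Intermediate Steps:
$\left(10 - 11\right) \left(-9 + 2\right) 8 = \left(10 - 11\right) \left(-7\right) 8 = \left(-1\right) \left(-7\right) 8 = 7 \cdot 8 = 56$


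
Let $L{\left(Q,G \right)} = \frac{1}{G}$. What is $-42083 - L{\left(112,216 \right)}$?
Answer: $- \frac{9089929}{216} \approx -42083.0$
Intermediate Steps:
$-42083 - L{\left(112,216 \right)} = -42083 - \frac{1}{216} = - \frac{9089929}{216}$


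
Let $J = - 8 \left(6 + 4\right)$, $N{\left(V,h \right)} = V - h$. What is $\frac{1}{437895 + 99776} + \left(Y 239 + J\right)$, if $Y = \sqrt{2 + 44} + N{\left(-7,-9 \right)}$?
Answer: $\frac{213993059}{537671} + 239 \sqrt{46} \approx 2019.0$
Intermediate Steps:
$Y = 2 + \sqrt{46}$ ($Y = \sqrt{2 + 44} - -2 = \sqrt{46} + \left(-7 + 9\right) = \sqrt{46} + 2 = 2 + \sqrt{46} \approx 8.7823$)
$J = -80$ ($J = \left(-8\right) 10 = -80$)
$\frac{1}{437895 + 99776} + \left(Y 239 + J\right) = \frac{1}{437895 + 99776} - \left(80 - \left(2 + \sqrt{46}\right) 239\right) = \frac{1}{537671} - \left(-398 - 239 \sqrt{46}\right) = \frac{1}{537671} + \left(398 + 239 \sqrt{46}\right) = \frac{213993059}{537671} + 239 \sqrt{46}$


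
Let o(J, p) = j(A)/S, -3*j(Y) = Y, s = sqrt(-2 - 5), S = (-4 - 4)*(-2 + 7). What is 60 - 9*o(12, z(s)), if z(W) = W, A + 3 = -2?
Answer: 483/8 ≈ 60.375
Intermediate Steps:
A = -5 (A = -3 - 2 = -5)
S = -40 (S = -8*5 = -40)
s = I*sqrt(7) (s = sqrt(-7) = I*sqrt(7) ≈ 2.6458*I)
j(Y) = -Y/3
o(J, p) = -1/24 (o(J, p) = -1/3*(-5)/(-40) = (5/3)*(-1/40) = -1/24)
60 - 9*o(12, z(s)) = 60 - 9*(-1/24) = 60 + 3/8 = 483/8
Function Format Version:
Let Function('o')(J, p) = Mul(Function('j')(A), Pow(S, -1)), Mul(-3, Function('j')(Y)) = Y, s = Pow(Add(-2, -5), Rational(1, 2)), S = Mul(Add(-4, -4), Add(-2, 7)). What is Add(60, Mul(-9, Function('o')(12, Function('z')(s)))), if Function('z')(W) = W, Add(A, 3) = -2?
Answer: Rational(483, 8) ≈ 60.375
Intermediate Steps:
A = -5 (A = Add(-3, -2) = -5)
S = -40 (S = Mul(-8, 5) = -40)
s = Mul(I, Pow(7, Rational(1, 2))) (s = Pow(-7, Rational(1, 2)) = Mul(I, Pow(7, Rational(1, 2))) ≈ Mul(2.6458, I))
Function('j')(Y) = Mul(Rational(-1, 3), Y)
Function('o')(J, p) = Rational(-1, 24) (Function('o')(J, p) = Mul(Mul(Rational(-1, 3), -5), Pow(-40, -1)) = Mul(Rational(5, 3), Rational(-1, 40)) = Rational(-1, 24))
Add(60, Mul(-9, Function('o')(12, Function('z')(s)))) = Add(60, Mul(-9, Rational(-1, 24))) = Add(60, Rational(3, 8)) = Rational(483, 8)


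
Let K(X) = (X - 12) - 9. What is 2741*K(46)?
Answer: 68525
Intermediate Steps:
K(X) = -21 + X (K(X) = (-12 + X) - 9 = -21 + X)
2741*K(46) = 2741*(-21 + 46) = 2741*25 = 68525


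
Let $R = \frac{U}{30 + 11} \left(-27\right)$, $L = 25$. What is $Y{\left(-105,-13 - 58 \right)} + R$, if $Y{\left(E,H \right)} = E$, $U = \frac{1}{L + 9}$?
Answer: $- \frac{146397}{1394} \approx -105.02$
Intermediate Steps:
$U = \frac{1}{34}$ ($U = \frac{1}{25 + 9} = \frac{1}{34} \approx 0.029412$)
$R = - \frac{27}{1394}$ ($R = \frac{1}{34 \left(30 + 11\right)} \left(-27\right) = \frac{1}{34 \cdot 41} \left(-27\right) = \frac{1}{34} \cdot \frac{1}{41} \left(-27\right) = \frac{1}{1394} \left(-27\right) = - \frac{27}{1394} \approx -0.019369$)
$Y{\left(-105,-13 - 58 \right)} + R = -105 - \frac{27}{1394} = - \frac{146397}{1394}$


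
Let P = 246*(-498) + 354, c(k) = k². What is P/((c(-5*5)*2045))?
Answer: -122154/1278125 ≈ -0.095573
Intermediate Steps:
P = -122154 (P = -122508 + 354 = -122154)
P/((c(-5*5)*2045)) = -122154/((-5*5)²*2045) = -122154/((-25)²*2045) = -122154/(625*2045) = -122154/1278125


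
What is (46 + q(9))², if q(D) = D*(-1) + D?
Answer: 2116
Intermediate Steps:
q(D) = 0 (q(D) = -D + D = 0)
(46 + q(9))² = (46 + 0)² = 46² = 2116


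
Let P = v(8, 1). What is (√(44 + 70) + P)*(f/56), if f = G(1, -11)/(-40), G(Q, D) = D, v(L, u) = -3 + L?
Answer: 11/448 + 11*√114/2240 ≈ 0.076986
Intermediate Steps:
P = 5 (P = -3 + 8 = 5)
f = 11/40 (f = -11/(-40) = -11*(-1/40) = 11/40 ≈ 0.27500)
(√(44 + 70) + P)*(f/56) = (√(44 + 70) + 5)*((11/40)/56) = (√114 + 5)*((11/40)*(1/56)) = (5 + √114)*(11/2240) = 11/448 + 11*√114/2240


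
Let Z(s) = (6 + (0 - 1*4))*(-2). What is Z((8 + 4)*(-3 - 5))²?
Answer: 16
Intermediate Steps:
Z(s) = -4 (Z(s) = (6 + (0 - 4))*(-2) = (6 - 4)*(-2) = 2*(-2) = -4)
Z((8 + 4)*(-3 - 5))² = (-4)² = 16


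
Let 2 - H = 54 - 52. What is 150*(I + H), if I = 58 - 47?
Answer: 1650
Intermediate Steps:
I = 11
H = 0 (H = 2 - (54 - 52) = 2 - 1*2 = 2 - 2 = 0)
150*(I + H) = 150*(11 + 0) = 150*11 = 1650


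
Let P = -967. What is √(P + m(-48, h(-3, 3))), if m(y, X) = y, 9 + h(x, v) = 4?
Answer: I*√1015 ≈ 31.859*I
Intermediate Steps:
h(x, v) = -5 (h(x, v) = -9 + 4 = -5)
√(P + m(-48, h(-3, 3))) = √(-967 - 48) = √(-1015) = I*√1015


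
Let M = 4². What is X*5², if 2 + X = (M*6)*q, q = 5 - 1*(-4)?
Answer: 21550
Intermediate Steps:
q = 9 (q = 5 + 4 = 9)
M = 16
X = 862 (X = -2 + (16*6)*9 = -2 + 96*9 = -2 + 864 = 862)
X*5² = 862*5² = 862*25 = 21550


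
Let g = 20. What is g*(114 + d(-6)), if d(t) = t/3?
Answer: 2240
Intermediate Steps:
d(t) = t/3 (d(t) = t*(⅓) = t/3)
g*(114 + d(-6)) = 20*(114 + (⅓)*(-6)) = 20*(114 - 2) = 20*112 = 2240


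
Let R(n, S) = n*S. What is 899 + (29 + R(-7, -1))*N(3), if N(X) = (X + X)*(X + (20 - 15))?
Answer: 2627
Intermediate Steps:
R(n, S) = S*n
N(X) = 2*X*(5 + X) (N(X) = (2*X)*(X + 5) = (2*X)*(5 + X) = 2*X*(5 + X))
899 + (29 + R(-7, -1))*N(3) = 899 + (29 - 1*(-7))*(2*3*(5 + 3)) = 899 + (29 + 7)*(2*3*8) = 899 + 36*48 = 899 + 1728 = 2627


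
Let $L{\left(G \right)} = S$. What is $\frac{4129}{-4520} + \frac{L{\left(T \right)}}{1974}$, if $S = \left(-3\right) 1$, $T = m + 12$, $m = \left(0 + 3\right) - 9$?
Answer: $- \frac{1360701}{1487080} \approx -0.91502$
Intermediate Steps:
$m = -6$ ($m = 3 - 9 = -6$)
$T = 6$ ($T = -6 + 12 = 6$)
$S = -3$
$L{\left(G \right)} = -3$
$\frac{4129}{-4520} + \frac{L{\left(T \right)}}{1974} = \frac{4129}{-4520} - \frac{3}{1974} = 4129 \left(- \frac{1}{4520}\right) - \frac{1}{658} = - \frac{4129}{4520} - \frac{1}{658} = - \frac{1360701}{1487080}$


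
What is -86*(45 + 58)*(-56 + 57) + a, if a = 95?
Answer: -8763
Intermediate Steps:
-86*(45 + 58)*(-56 + 57) + a = -86*(45 + 58)*(-56 + 57) + 95 = -8858 + 95 = -8763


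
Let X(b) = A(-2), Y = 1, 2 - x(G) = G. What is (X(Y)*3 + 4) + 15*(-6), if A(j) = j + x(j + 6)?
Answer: -98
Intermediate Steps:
x(G) = 2 - G
A(j) = -4 (A(j) = j + (2 - (j + 6)) = j + (2 - (6 + j)) = j + (2 + (-6 - j)) = j + (-4 - j) = -4)
X(b) = -4
(X(Y)*3 + 4) + 15*(-6) = (-4*3 + 4) + 15*(-6) = (-12 + 4) - 90 = -8 - 90 = -98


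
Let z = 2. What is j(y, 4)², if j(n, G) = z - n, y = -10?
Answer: 144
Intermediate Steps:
j(n, G) = 2 - n
j(y, 4)² = (2 - 1*(-10))² = (2 + 10)² = 12² = 144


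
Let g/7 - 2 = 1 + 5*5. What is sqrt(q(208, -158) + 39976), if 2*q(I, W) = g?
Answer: sqrt(40074) ≈ 200.18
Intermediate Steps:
g = 196 (g = 14 + 7*(1 + 5*5) = 14 + 7*(1 + 25) = 14 + 7*26 = 14 + 182 = 196)
q(I, W) = 98 (q(I, W) = (1/2)*196 = 98)
sqrt(q(208, -158) + 39976) = sqrt(98 + 39976) = sqrt(40074)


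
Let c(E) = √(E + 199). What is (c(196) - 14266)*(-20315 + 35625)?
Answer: -218412460 + 15310*√395 ≈ -2.1811e+8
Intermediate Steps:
c(E) = √(199 + E)
(c(196) - 14266)*(-20315 + 35625) = (√(199 + 196) - 14266)*(-20315 + 35625) = (√395 - 14266)*15310 = (-14266 + √395)*15310 = -218412460 + 15310*√395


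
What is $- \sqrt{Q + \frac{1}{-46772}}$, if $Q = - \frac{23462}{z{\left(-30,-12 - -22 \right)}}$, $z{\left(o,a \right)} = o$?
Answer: $- \frac{\sqrt{96236134990215}}{350790} \approx -27.965$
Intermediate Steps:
$Q = \frac{11731}{15}$ ($Q = - \frac{23462}{-30} = \left(-23462\right) \left(- \frac{1}{30}\right) = \frac{11731}{15} \approx 782.07$)
$- \sqrt{Q + \frac{1}{-46772}} = - \sqrt{\frac{11731}{15} + \frac{1}{-46772}} = - \sqrt{\frac{11731}{15} - \frac{1}{46772}} = - \sqrt{\frac{548682317}{701580}} = - \frac{\sqrt{96236134990215}}{350790}$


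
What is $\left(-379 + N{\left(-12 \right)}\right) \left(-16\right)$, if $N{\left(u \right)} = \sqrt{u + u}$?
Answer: $6064 - 32 i \sqrt{6} \approx 6064.0 - 78.384 i$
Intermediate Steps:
$N{\left(u \right)} = \sqrt{2} \sqrt{u}$ ($N{\left(u \right)} = \sqrt{2 u} = \sqrt{2} \sqrt{u}$)
$\left(-379 + N{\left(-12 \right)}\right) \left(-16\right) = \left(-379 + \sqrt{2} \sqrt{-12}\right) \left(-16\right) = \left(-379 + \sqrt{2} \cdot 2 i \sqrt{3}\right) \left(-16\right) = \left(-379 + 2 i \sqrt{6}\right) \left(-16\right) = 6064 - 32 i \sqrt{6}$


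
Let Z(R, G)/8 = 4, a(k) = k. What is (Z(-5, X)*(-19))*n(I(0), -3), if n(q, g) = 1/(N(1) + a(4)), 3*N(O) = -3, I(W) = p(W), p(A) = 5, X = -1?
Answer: -608/3 ≈ -202.67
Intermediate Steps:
I(W) = 5
Z(R, G) = 32 (Z(R, G) = 8*4 = 32)
N(O) = -1 (N(O) = (1/3)*(-3) = -1)
n(q, g) = 1/3 (n(q, g) = 1/(-1 + 4) = 1/3)
(Z(-5, X)*(-19))*n(I(0), -3) = (32*(-19))*(1/3) = -608*1/3 = -608/3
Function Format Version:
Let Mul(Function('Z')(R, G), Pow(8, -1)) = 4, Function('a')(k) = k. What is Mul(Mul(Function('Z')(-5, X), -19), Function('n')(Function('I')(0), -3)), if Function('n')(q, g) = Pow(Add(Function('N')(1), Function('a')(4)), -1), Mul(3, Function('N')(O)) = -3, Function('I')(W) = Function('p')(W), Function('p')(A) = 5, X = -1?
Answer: Rational(-608, 3) ≈ -202.67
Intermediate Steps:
Function('I')(W) = 5
Function('Z')(R, G) = 32 (Function('Z')(R, G) = Mul(8, 4) = 32)
Function('N')(O) = -1 (Function('N')(O) = Mul(Rational(1, 3), -3) = -1)
Function('n')(q, g) = Rational(1, 3) (Function('n')(q, g) = Pow(Add(-1, 4), -1) = Pow(3, -1) = Rational(1, 3))
Mul(Mul(Function('Z')(-5, X), -19), Function('n')(Function('I')(0), -3)) = Mul(Mul(32, -19), Rational(1, 3)) = Mul(-608, Rational(1, 3)) = Rational(-608, 3)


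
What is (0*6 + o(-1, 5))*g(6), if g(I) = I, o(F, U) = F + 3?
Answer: 12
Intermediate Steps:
o(F, U) = 3 + F
(0*6 + o(-1, 5))*g(6) = (0*6 + (3 - 1))*6 = (0 + 2)*6 = 2*6 = 12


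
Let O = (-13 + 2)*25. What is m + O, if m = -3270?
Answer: -3545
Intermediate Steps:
O = -275 (O = -11*25 = -275)
m + O = -3270 - 275 = -3545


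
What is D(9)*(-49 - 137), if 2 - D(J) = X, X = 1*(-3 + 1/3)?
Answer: -868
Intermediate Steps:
X = -8/3 (X = 1*(-3 + 1*(⅓)) = 1*(-3 + ⅓) = 1*(-8/3) = -8/3 ≈ -2.6667)
D(J) = 14/3 (D(J) = 2 - 1*(-8/3) = 2 + 8/3 = 14/3)
D(9)*(-49 - 137) = 14*(-49 - 137)/3 = (14/3)*(-186) = -868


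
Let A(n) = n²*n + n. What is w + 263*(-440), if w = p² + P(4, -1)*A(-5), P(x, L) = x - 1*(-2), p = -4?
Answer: -116484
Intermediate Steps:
P(x, L) = 2 + x (P(x, L) = x + 2 = 2 + x)
A(n) = n + n³ (A(n) = n³ + n = n + n³)
w = -764 (w = (-4)² + (2 + 4)*(-5 + (-5)³) = 16 + 6*(-5 - 125) = 16 + 6*(-130) = 16 - 780 = -764)
w + 263*(-440) = -764 + 263*(-440) = -764 - 115720 = -116484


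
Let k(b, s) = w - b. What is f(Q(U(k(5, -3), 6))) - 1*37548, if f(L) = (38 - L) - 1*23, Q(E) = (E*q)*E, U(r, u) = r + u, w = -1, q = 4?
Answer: -37533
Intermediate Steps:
k(b, s) = -1 - b
Q(E) = 4*E² (Q(E) = (E*4)*E = (4*E)*E = 4*E²)
f(L) = 15 - L (f(L) = (38 - L) - 23 = 15 - L)
f(Q(U(k(5, -3), 6))) - 1*37548 = (15 - 4*((-1 - 1*5) + 6)²) - 1*37548 = (15 - 4*((-1 - 5) + 6)²) - 37548 = (15 - 4*(-6 + 6)²) - 37548 = (15 - 4*0²) - 37548 = (15 - 4*0) - 37548 = (15 - 1*0) - 37548 = (15 + 0) - 37548 = 15 - 37548 = -37533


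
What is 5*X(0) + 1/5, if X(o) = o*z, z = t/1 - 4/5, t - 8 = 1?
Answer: ⅕ ≈ 0.20000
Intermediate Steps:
t = 9 (t = 8 + 1 = 9)
z = 41/5 (z = 9/1 - 4/5 = 9*1 - 4*⅕ = 9 - ⅘ = 41/5 ≈ 8.2000)
X(o) = 41*o/5 (X(o) = o*(41/5) = 41*o/5)
5*X(0) + 1/5 = 5*((41/5)*0) + 1/5 = 5*0 + ⅕ = 0 + ⅕ = ⅕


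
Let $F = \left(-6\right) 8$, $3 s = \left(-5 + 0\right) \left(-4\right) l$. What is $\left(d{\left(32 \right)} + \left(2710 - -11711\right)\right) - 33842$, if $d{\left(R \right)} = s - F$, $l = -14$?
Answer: $- \frac{58399}{3} \approx -19466.0$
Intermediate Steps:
$s = - \frac{280}{3}$ ($s = \frac{\left(-5 + 0\right) \left(-4\right) \left(-14\right)}{3} = \frac{\left(-5\right) \left(-4\right) \left(-14\right)}{3} = \frac{20 \left(-14\right)}{3} = \frac{1}{3} \left(-280\right) = - \frac{280}{3} \approx -93.333$)
$F = -48$
$d{\left(R \right)} = - \frac{136}{3}$ ($d{\left(R \right)} = - \frac{280}{3} - -48 = - \frac{280}{3} + 48 = - \frac{136}{3}$)
$\left(d{\left(32 \right)} + \left(2710 - -11711\right)\right) - 33842 = \left(- \frac{136}{3} + \left(2710 - -11711\right)\right) - 33842 = \left(- \frac{136}{3} + \left(2710 + 11711\right)\right) - 33842 = \left(- \frac{136}{3} + 14421\right) - 33842 = \frac{43127}{3} - 33842 = - \frac{58399}{3}$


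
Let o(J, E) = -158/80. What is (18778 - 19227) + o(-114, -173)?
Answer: -18039/40 ≈ -450.98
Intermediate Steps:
o(J, E) = -79/40 (o(J, E) = -158*1/80 = -79/40)
(18778 - 19227) + o(-114, -173) = (18778 - 19227) - 79/40 = -449 - 79/40 = -18039/40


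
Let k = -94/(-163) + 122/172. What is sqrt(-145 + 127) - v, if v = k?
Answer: -18027/14018 + 3*I*sqrt(2) ≈ -1.286 + 4.2426*I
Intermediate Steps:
k = 18027/14018 (k = -94*(-1/163) + 122*(1/172) = 94/163 + 61/86 = 18027/14018 ≈ 1.2860)
v = 18027/14018 ≈ 1.2860
sqrt(-145 + 127) - v = sqrt(-145 + 127) - 1*18027/14018 = sqrt(-18) - 18027/14018 = 3*I*sqrt(2) - 18027/14018 = -18027/14018 + 3*I*sqrt(2)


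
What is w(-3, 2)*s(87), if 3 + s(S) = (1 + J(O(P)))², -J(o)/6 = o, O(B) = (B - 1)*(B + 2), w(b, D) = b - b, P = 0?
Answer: 0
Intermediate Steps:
w(b, D) = 0
O(B) = (-1 + B)*(2 + B)
J(o) = -6*o
s(S) = 166 (s(S) = -3 + (1 - 6*(-2 + 0 + 0²))² = -3 + (1 - 6*(-2 + 0 + 0))² = -3 + (1 - 6*(-2))² = -3 + (1 + 12)² = -3 + 13² = -3 + 169 = 166)
w(-3, 2)*s(87) = 0*166 = 0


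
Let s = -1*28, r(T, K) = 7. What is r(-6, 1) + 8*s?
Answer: -217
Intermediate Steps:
s = -28
r(-6, 1) + 8*s = 7 + 8*(-28) = 7 - 224 = -217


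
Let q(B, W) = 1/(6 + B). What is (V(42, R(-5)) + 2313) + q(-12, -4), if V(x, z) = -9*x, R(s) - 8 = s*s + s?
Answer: 11609/6 ≈ 1934.8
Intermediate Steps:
R(s) = 8 + s + s² (R(s) = 8 + (s*s + s) = 8 + (s² + s) = 8 + (s + s²) = 8 + s + s²)
(V(42, R(-5)) + 2313) + q(-12, -4) = (-9*42 + 2313) + 1/(6 - 12) = (-378 + 2313) + 1/(-6) = 1935 - ⅙ = 11609/6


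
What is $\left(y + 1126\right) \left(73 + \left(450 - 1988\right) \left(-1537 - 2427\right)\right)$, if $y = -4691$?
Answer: $-21734753325$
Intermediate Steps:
$\left(y + 1126\right) \left(73 + \left(450 - 1988\right) \left(-1537 - 2427\right)\right) = \left(-4691 + 1126\right) \left(73 + \left(450 - 1988\right) \left(-1537 - 2427\right)\right) = - 3565 \left(73 - -6096632\right) = - 3565 \left(73 + 6096632\right) = \left(-3565\right) 6096705 = -21734753325$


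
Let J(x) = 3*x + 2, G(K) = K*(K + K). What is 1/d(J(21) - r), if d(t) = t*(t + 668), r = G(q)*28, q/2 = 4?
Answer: 1/10032669 ≈ 9.9674e-8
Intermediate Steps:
q = 8 (q = 2*4 = 8)
G(K) = 2*K**2 (G(K) = K*(2*K) = 2*K**2)
r = 3584 (r = (2*8**2)*28 = (2*64)*28 = 128*28 = 3584)
J(x) = 2 + 3*x
d(t) = t*(668 + t)
1/d(J(21) - r) = 1/(((2 + 3*21) - 1*3584)*(668 + ((2 + 3*21) - 1*3584))) = 1/(((2 + 63) - 3584)*(668 + ((2 + 63) - 3584))) = 1/((65 - 3584)*(668 + (65 - 3584))) = 1/(-3519*(668 - 3519)) = 1/(-3519*(-2851)) = 1/10032669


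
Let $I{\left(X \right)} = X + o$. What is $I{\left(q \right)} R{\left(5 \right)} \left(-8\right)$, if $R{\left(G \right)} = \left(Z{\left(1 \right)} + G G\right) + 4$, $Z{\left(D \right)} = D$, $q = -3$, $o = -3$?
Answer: $1440$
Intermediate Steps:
$R{\left(G \right)} = 5 + G^{2}$ ($R{\left(G \right)} = \left(1 + G G\right) + 4 = \left(1 + G^{2}\right) + 4 = 5 + G^{2}$)
$I{\left(X \right)} = -3 + X$ ($I{\left(X \right)} = X - 3 = -3 + X$)
$I{\left(q \right)} R{\left(5 \right)} \left(-8\right) = \left(-3 - 3\right) \left(5 + 5^{2}\right) \left(-8\right) = - 6 \left(5 + 25\right) \left(-8\right) = \left(-6\right) 30 \left(-8\right) = \left(-180\right) \left(-8\right) = 1440$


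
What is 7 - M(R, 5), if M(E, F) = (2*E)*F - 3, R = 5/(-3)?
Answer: 80/3 ≈ 26.667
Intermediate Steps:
R = -5/3 (R = 5*(-⅓) = -5/3 ≈ -1.6667)
M(E, F) = -3 + 2*E*F (M(E, F) = 2*E*F - 3 = -3 + 2*E*F)
7 - M(R, 5) = 7 - (-3 + 2*(-5/3)*5) = 7 - (-3 - 50/3) = 7 - 1*(-59/3) = 7 + 59/3 = 80/3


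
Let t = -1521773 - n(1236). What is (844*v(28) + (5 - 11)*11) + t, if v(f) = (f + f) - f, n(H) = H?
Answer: -1499443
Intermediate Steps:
v(f) = f (v(f) = 2*f - f = f)
t = -1523009 (t = -1521773 - 1*1236 = -1521773 - 1236 = -1523009)
(844*v(28) + (5 - 11)*11) + t = (844*28 + (5 - 11)*11) - 1523009 = (23632 - 6*11) - 1523009 = (23632 - 66) - 1523009 = 23566 - 1523009 = -1499443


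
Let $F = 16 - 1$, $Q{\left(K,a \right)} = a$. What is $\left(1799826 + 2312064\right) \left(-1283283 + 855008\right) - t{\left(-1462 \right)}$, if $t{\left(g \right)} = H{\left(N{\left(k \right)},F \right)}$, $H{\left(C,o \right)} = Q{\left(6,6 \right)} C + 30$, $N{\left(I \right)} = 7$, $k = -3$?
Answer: $-1761019689822$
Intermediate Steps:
$F = 15$ ($F = 16 - 1 = 15$)
$H{\left(C,o \right)} = 30 + 6 C$ ($H{\left(C,o \right)} = 6 C + 30 = 30 + 6 C$)
$t{\left(g \right)} = 72$ ($t{\left(g \right)} = 30 + 6 \cdot 7 = 30 + 42 = 72$)
$\left(1799826 + 2312064\right) \left(-1283283 + 855008\right) - t{\left(-1462 \right)} = \left(1799826 + 2312064\right) \left(-1283283 + 855008\right) - 72 = 4111890 \left(-428275\right) - 72 = -1761019689750 - 72 = -1761019689822$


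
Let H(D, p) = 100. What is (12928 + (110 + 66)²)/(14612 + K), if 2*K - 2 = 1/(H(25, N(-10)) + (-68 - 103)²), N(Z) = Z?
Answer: 2576374528/857520067 ≈ 3.0044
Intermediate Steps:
K = 58683/58682 (K = 1 + 1/(2*(100 + (-68 - 103)²)) = 1 + 1/(2*(100 + (-171)²)) = 1 + 1/(2*(100 + 29241)) = 1 + (½)/29341 = 1 + (½)*(1/29341) = 1 + 1/58682 = 58683/58682 ≈ 1.0000)
(12928 + (110 + 66)²)/(14612 + K) = (12928 + (110 + 66)²)/(14612 + 58683/58682) = (12928 + 176²)/(857520067/58682) = (12928 + 30976)*(58682/857520067) = 43904*(58682/857520067) = 2576374528/857520067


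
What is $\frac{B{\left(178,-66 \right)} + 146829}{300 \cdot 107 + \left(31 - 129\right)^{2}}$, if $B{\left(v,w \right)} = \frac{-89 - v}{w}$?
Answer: $\frac{3230327}{917488} \approx 3.5208$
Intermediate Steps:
$B{\left(v,w \right)} = \frac{-89 - v}{w}$
$\frac{B{\left(178,-66 \right)} + 146829}{300 \cdot 107 + \left(31 - 129\right)^{2}} = \frac{\frac{-89 - 178}{-66} + 146829}{300 \cdot 107 + \left(31 - 129\right)^{2}} = \frac{- \frac{-89 - 178}{66} + 146829}{32100 + \left(-98\right)^{2}} = \frac{\left(- \frac{1}{66}\right) \left(-267\right) + 146829}{32100 + 9604} = \frac{\frac{89}{22} + 146829}{41704} = \frac{3230327}{22} \cdot \frac{1}{41704} = \frac{3230327}{917488}$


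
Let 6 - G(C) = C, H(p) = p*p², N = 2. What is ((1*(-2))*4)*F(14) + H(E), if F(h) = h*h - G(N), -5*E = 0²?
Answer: -1536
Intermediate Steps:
E = 0 (E = -⅕*0² = -⅕*0 = 0)
H(p) = p³
G(C) = 6 - C
F(h) = -4 + h² (F(h) = h*h - (6 - 1*2) = h² - (6 - 2) = h² - 1*4 = h² - 4 = -4 + h²)
((1*(-2))*4)*F(14) + H(E) = ((1*(-2))*4)*(-4 + 14²) + 0³ = (-2*4)*(-4 + 196) + 0 = -8*192 + 0 = -1536 + 0 = -1536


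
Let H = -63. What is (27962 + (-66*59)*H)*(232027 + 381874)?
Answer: 167769320884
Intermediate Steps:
(27962 + (-66*59)*H)*(232027 + 381874) = (27962 - 66*59*(-63))*(232027 + 381874) = (27962 - 3894*(-63))*613901 = (27962 + 245322)*613901 = 273284*613901 = 167769320884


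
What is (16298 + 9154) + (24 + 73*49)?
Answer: 29053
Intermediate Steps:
(16298 + 9154) + (24 + 73*49) = 25452 + (24 + 3577) = 25452 + 3601 = 29053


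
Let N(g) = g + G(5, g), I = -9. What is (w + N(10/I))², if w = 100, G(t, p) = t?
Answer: 874225/81 ≈ 10793.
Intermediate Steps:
N(g) = 5 + g (N(g) = g + 5 = 5 + g)
(w + N(10/I))² = (100 + (5 + 10/(-9)))² = (100 + (5 + 10*(-⅑)))² = (100 + (5 - 10/9))² = (100 + 35/9)² = (935/9)² = 874225/81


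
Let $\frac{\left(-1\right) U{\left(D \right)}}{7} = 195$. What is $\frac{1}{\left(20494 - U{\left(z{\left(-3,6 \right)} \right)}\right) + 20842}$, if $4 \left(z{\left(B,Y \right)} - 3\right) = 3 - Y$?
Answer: $\frac{1}{42701} \approx 2.3419 \cdot 10^{-5}$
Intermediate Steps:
$z{\left(B,Y \right)} = \frac{15}{4} - \frac{Y}{4}$ ($z{\left(B,Y \right)} = 3 + \frac{3 - Y}{4} = 3 - \left(- \frac{3}{4} + \frac{Y}{4}\right) = \frac{15}{4} - \frac{Y}{4}$)
$U{\left(D \right)} = -1365$ ($U{\left(D \right)} = \left(-7\right) 195 = -1365$)
$\frac{1}{\left(20494 - U{\left(z{\left(-3,6 \right)} \right)}\right) + 20842} = \frac{1}{\left(20494 - -1365\right) + 20842} = \frac{1}{\left(20494 + 1365\right) + 20842} = \frac{1}{21859 + 20842} = \frac{1}{42701}$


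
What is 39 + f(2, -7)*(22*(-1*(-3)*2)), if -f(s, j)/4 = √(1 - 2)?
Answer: 39 - 528*I ≈ 39.0 - 528.0*I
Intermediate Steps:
f(s, j) = -4*I (f(s, j) = -4*√(1 - 2) = -4*I)
39 + f(2, -7)*(22*(-1*(-3)*2)) = 39 + (-4*I)*(22*(-1*(-3)*2)) = 39 + (-4*I)*(22*(3*2)) = 39 + (-4*I)*(22*6) = 39 - 4*I*132 = 39 - 528*I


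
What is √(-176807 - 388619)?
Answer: I*√565426 ≈ 751.95*I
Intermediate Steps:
√(-176807 - 388619) = √(-565426) = I*√565426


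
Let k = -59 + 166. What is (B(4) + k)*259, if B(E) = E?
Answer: 28749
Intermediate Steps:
k = 107
(B(4) + k)*259 = (4 + 107)*259 = 111*259 = 28749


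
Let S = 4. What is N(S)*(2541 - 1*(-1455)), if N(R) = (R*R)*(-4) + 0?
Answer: -255744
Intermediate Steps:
N(R) = -4*R**2 (N(R) = R**2*(-4) + 0 = -4*R**2 + 0 = -4*R**2)
N(S)*(2541 - 1*(-1455)) = (-4*4**2)*(2541 - 1*(-1455)) = (-4*16)*(2541 + 1455) = -64*3996 = -255744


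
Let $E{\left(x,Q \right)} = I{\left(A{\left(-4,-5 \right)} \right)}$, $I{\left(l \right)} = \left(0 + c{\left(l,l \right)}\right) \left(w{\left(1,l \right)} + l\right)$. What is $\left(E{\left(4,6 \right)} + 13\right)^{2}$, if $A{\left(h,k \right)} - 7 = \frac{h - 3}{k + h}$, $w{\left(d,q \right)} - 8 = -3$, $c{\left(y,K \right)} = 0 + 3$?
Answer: $\frac{23716}{9} \approx 2635.1$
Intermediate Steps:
$c{\left(y,K \right)} = 3$
$w{\left(d,q \right)} = 5$ ($w{\left(d,q \right)} = 8 - 3 = 5$)
$A{\left(h,k \right)} = 7 + \frac{-3 + h}{h + k}$ ($A{\left(h,k \right)} = 7 + \frac{h - 3}{k + h} = 7 + \frac{-3 + h}{h + k}$)
$I{\left(l \right)} = 15 + 3 l$ ($I{\left(l \right)} = \left(0 + 3\right) \left(5 + l\right) = 3 \left(5 + l\right) = 15 + 3 l$)
$E{\left(x,Q \right)} = \frac{115}{3}$ ($E{\left(x,Q \right)} = 15 + 3 \frac{-3 + 7 \left(-5\right) + 8 \left(-4\right)}{-4 - 5} = 15 + 3 \frac{-3 - 35 - 32}{-9} = 15 + 3 \left(\left(- \frac{1}{9}\right) \left(-70\right)\right) = 15 + 3 \cdot \frac{70}{9} = 15 + \frac{70}{3} = \frac{115}{3}$)
$\left(E{\left(4,6 \right)} + 13\right)^{2} = \left(\frac{115}{3} + 13\right)^{2} = \left(\frac{154}{3}\right)^{2} = \frac{23716}{9}$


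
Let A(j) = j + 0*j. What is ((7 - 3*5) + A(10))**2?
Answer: 4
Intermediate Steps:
A(j) = j (A(j) = j + 0 = j)
((7 - 3*5) + A(10))**2 = ((7 - 3*5) + 10)**2 = ((7 - 15) + 10)**2 = (-8 + 10)**2 = 2**2 = 4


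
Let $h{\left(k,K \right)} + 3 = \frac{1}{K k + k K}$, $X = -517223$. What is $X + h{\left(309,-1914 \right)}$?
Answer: $- \frac{611801808553}{1182852} \approx -5.1723 \cdot 10^{5}$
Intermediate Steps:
$h{\left(k,K \right)} = -3 + \frac{1}{2 K k}$ ($h{\left(k,K \right)} = -3 + \frac{1}{K k + k K} = -3 + \frac{1}{K k + K k} = -3 + \frac{1}{2 K k}$)
$X + h{\left(309,-1914 \right)} = -517223 - \left(3 - \frac{1}{2 \left(-1914\right) 309}\right) = -517223 - \left(3 + \frac{1}{3828} \cdot \frac{1}{309}\right) = -517223 - \frac{3548557}{1182852} = - \frac{611801808553}{1182852}$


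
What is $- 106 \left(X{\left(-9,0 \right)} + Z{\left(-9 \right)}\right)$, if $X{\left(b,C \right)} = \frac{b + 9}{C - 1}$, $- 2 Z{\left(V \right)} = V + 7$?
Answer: $-106$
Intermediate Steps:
$Z{\left(V \right)} = - \frac{7}{2} - \frac{V}{2}$ ($Z{\left(V \right)} = - \frac{V + 7}{2} = - \frac{7 + V}{2} = - \frac{7}{2} - \frac{V}{2}$)
$X{\left(b,C \right)} = \frac{9 + b}{-1 + C}$
$- 106 \left(X{\left(-9,0 \right)} + Z{\left(-9 \right)}\right) = - 106 \left(\frac{9 - 9}{-1 + 0} - -1\right) = - 106 \left(\frac{1}{-1} \cdot 0 + \left(- \frac{7}{2} + \frac{9}{2}\right)\right) = - 106 \left(\left(-1\right) 0 + 1\right) = - 106 \left(0 + 1\right) = \left(-106\right) 1 = -106$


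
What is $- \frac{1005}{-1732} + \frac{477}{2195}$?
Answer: $\frac{3032139}{3801740} \approx 0.79757$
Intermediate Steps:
$- \frac{1005}{-1732} + \frac{477}{2195} = \left(-1005\right) \left(- \frac{1}{1732}\right) + 477 \cdot \frac{1}{2195} = \frac{1005}{1732} + \frac{477}{2195} = \frac{3032139}{3801740}$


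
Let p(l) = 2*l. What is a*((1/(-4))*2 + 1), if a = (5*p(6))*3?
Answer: 90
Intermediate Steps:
a = 180 (a = (5*(2*6))*3 = (5*12)*3 = 60*3 = 180)
a*((1/(-4))*2 + 1) = 180*((1/(-4))*2 + 1) = 180*((1*(-¼))*2 + 1) = 180*(-¼*2 + 1) = 180*(-½ + 1) = 180*(½) = 90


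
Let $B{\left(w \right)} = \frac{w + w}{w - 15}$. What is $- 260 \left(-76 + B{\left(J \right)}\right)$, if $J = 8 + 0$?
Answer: $\frac{142480}{7} \approx 20354.0$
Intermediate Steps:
$J = 8$
$B{\left(w \right)} = \frac{2 w}{-15 + w}$
$- 260 \left(-76 + B{\left(J \right)}\right) = - 260 \left(-76 + 2 \cdot 8 \frac{1}{-15 + 8}\right) = - 260 \left(-76 + 2 \cdot 8 \frac{1}{-7}\right) = - 260 \left(-76 + 2 \cdot 8 \left(- \frac{1}{7}\right)\right) = - 260 \left(-76 - \frac{16}{7}\right) = \left(-260\right) \left(- \frac{548}{7}\right) = \frac{142480}{7}$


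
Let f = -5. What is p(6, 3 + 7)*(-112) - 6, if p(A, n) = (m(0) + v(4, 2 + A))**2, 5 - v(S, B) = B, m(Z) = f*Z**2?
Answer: -1014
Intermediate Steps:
m(Z) = -5*Z**2
v(S, B) = 5 - B
p(A, n) = (3 - A)**2 (p(A, n) = (-5*0**2 + (5 - (2 + A)))**2 = (-5*0 + (5 + (-2 - A)))**2 = (0 + (3 - A))**2 = (3 - A)**2)
p(6, 3 + 7)*(-112) - 6 = (3 - 1*6)**2*(-112) - 6 = (3 - 6)**2*(-112) - 6 = (-3)**2*(-112) - 6 = 9*(-112) - 6 = -1008 - 6 = -1014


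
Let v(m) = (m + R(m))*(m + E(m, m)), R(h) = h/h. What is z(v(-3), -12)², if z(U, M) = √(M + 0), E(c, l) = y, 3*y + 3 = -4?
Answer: -12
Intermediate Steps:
y = -7/3 (y = -1 + (⅓)*(-4) = -1 - 4/3 = -7/3 ≈ -2.3333)
R(h) = 1
E(c, l) = -7/3
v(m) = (1 + m)*(-7/3 + m) (v(m) = (m + 1)*(m - 7/3) = (1 + m)*(-7/3 + m))
z(U, M) = √M
z(v(-3), -12)² = (√(-12))² = (2*I*√3)² = -12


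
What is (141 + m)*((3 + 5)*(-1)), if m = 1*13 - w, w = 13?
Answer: -1128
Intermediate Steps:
m = 0 (m = 1*13 - 1*13 = 13 - 13 = 0)
(141 + m)*((3 + 5)*(-1)) = (141 + 0)*((3 + 5)*(-1)) = 141*(8*(-1)) = 141*(-8) = -1128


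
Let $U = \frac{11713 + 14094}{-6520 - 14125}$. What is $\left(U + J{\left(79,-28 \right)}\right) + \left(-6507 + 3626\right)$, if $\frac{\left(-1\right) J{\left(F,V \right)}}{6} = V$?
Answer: $- \frac{56035692}{20645} \approx -2714.3$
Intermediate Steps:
$J{\left(F,V \right)} = - 6 V$
$U = - \frac{25807}{20645}$ ($U = \frac{25807}{-20645} = 25807 \left(- \frac{1}{20645}\right) = - \frac{25807}{20645} \approx -1.25$)
$\left(U + J{\left(79,-28 \right)}\right) + \left(-6507 + 3626\right) = \left(- \frac{25807}{20645} - -168\right) + \left(-6507 + 3626\right) = \left(- \frac{25807}{20645} + 168\right) - 2881 = \frac{3442553}{20645} - 2881 = - \frac{56035692}{20645}$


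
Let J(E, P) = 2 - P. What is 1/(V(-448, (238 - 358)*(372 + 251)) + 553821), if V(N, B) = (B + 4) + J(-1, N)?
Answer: 1/479515 ≈ 2.0854e-6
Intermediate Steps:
V(N, B) = 6 + B - N (V(N, B) = (B + 4) + (2 - N) = (4 + B) + (2 - N) = 6 + B - N)
1/(V(-448, (238 - 358)*(372 + 251)) + 553821) = 1/((6 + (238 - 358)*(372 + 251) - 1*(-448)) + 553821) = 1/((6 - 120*623 + 448) + 553821) = 1/((6 - 74760 + 448) + 553821) = 1/(-74306 + 553821) = 1/479515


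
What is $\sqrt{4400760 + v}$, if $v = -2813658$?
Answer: $\sqrt{1587102} \approx 1259.8$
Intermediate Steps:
$\sqrt{4400760 + v} = \sqrt{4400760 - 2813658} = \sqrt{1587102}$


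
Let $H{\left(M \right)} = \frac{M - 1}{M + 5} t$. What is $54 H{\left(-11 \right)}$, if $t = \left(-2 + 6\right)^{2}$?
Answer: $1728$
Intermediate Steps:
$t = 16$ ($t = 4^{2} = 16$)
$H{\left(M \right)} = \frac{16 \left(-1 + M\right)}{5 + M}$ ($H{\left(M \right)} = \frac{M - 1}{M + 5} \cdot 16 = \frac{-1 + M}{5 + M} 16 = \frac{16 \left(-1 + M\right)}{5 + M}$)
$54 H{\left(-11 \right)} = 54 \frac{16 \left(-1 - 11\right)}{5 - 11} = 54 \cdot 16 \frac{1}{-6} \left(-12\right) = 54 \cdot 16 \left(- \frac{1}{6}\right) \left(-12\right) = 54 \cdot 32 = 1728$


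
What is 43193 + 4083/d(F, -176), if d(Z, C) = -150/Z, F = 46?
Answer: 1048522/25 ≈ 41941.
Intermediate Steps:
43193 + 4083/d(F, -176) = 43193 + 4083/((-150/46)) = 43193 + 4083/((-150*1/46)) = 43193 + 4083/(-75/23) = 43193 + 4083*(-23/75) = 43193 - 31303/25 = 1048522/25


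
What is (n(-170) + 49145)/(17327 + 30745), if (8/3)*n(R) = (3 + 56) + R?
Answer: 392827/384576 ≈ 1.0215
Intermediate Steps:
n(R) = 177/8 + 3*R/8 (n(R) = 3*((3 + 56) + R)/8 = 3*(59 + R)/8 = 177/8 + 3*R/8)
(n(-170) + 49145)/(17327 + 30745) = ((177/8 + (3/8)*(-170)) + 49145)/(17327 + 30745) = ((177/8 - 255/4) + 49145)/48072 = (-333/8 + 49145)*(1/48072) = (392827/8)*(1/48072) = 392827/384576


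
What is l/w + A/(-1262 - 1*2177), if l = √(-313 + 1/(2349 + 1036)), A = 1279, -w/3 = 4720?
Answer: -1279/3439 - I*√224151315/11982900 ≈ -0.37191 - 0.0012494*I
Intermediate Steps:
w = -14160 (w = -3*4720 = -14160)
l = 4*I*√224151315/3385 (l = √(-313 + 1/3385) = √(-1059504/3385) = 4*I*√224151315/3385 ≈ 17.692*I)
l/w + A/(-1262 - 1*2177) = (4*I*√224151315/3385)/(-14160) + 1279/(-1262 - 1*2177) = (4*I*√224151315/3385)*(-1/14160) + 1279/(-1262 - 2177) = -I*√224151315/11982900 + 1279/(-3439) = -I*√224151315/11982900 + 1279*(-1/3439) = -I*√224151315/11982900 - 1279/3439 = -1279/3439 - I*√224151315/11982900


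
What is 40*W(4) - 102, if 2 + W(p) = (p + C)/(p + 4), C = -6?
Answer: -192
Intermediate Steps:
W(p) = -2 + (-6 + p)/(4 + p) (W(p) = -2 + (p - 6)/(p + 4) = -2 + (-6 + p)/(4 + p))
40*W(4) - 102 = 40*((-14 - 1*4)/(4 + 4)) - 102 = 40*((-14 - 4)/8) - 102 = 40*((1/8)*(-18)) - 102 = 40*(-9/4) - 102 = -90 - 102 = -192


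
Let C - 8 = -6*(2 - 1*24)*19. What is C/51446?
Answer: 1258/25723 ≈ 0.048906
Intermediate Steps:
C = 2516 (C = 8 - 6*(2 - 1*24)*19 = 8 - 6*(2 - 24)*19 = 8 - 6*(-22)*19 = 8 + 132*19 = 8 + 2508 = 2516)
C/51446 = 2516/51446 = 2516*(1/51446) = 1258/25723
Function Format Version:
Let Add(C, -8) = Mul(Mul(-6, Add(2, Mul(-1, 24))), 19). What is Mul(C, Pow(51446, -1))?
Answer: Rational(1258, 25723) ≈ 0.048906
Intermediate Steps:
C = 2516 (C = Add(8, Mul(Mul(-6, Add(2, Mul(-1, 24))), 19)) = Add(8, Mul(Mul(-6, Add(2, -24)), 19)) = Add(8, Mul(Mul(-6, -22), 19)) = Add(8, Mul(132, 19)) = Add(8, 2508) = 2516)
Mul(C, Pow(51446, -1)) = Mul(2516, Pow(51446, -1)) = Mul(2516, Rational(1, 51446)) = Rational(1258, 25723)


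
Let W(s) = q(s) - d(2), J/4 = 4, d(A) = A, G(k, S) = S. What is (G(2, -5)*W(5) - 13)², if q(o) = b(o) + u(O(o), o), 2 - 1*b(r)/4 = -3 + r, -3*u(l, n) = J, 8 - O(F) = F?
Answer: 5041/9 ≈ 560.11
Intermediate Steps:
O(F) = 8 - F
J = 16 (J = 4*4 = 16)
u(l, n) = -16/3 (u(l, n) = -⅓*16 = -16/3)
b(r) = 20 - 4*r (b(r) = 8 - 4*(-3 + r) = 8 + (12 - 4*r) = 20 - 4*r)
q(o) = 44/3 - 4*o (q(o) = (20 - 4*o) - 16/3 = 44/3 - 4*o)
W(s) = 38/3 - 4*s (W(s) = (44/3 - 4*s) - 1*2 = (44/3 - 4*s) - 2 = 38/3 - 4*s)
(G(2, -5)*W(5) - 13)² = (-5*(38/3 - 4*5) - 13)² = (-5*(38/3 - 20) - 13)² = (-5*(-22/3) - 13)² = (110/3 - 13)² = (71/3)² = 5041/9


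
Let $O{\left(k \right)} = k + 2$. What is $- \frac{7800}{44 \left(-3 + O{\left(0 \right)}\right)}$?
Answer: $\frac{1950}{11} \approx 177.27$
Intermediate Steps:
$O{\left(k \right)} = 2 + k$
$- \frac{7800}{44 \left(-3 + O{\left(0 \right)}\right)} = - \frac{7800}{44 \left(-3 + \left(2 + 0\right)\right)} = - \frac{7800}{44 \left(-3 + 2\right)} = - \frac{7800}{44 \left(-1\right)} = - \frac{7800}{-44} = \left(-7800\right) \left(- \frac{1}{44}\right) = \frac{1950}{11}$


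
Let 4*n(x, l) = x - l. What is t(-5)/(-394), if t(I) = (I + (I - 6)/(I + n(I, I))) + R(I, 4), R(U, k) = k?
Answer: -3/985 ≈ -0.0030457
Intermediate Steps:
n(x, l) = -l/4 + x/4 (n(x, l) = (x - l)/4 = -l/4 + x/4)
t(I) = 4 + I + (-6 + I)/I (t(I) = (I + (I - 6)/(I + (-I/4 + I/4))) + 4 = (I + (-6 + I)/(I + 0)) + 4 = (I + (-6 + I)/I) + 4 = 4 + I + (-6 + I)/I)
t(-5)/(-394) = (5 - 5 - 6/(-5))/(-394) = (5 - 5 - 6*(-⅕))*(-1/394) = (5 - 5 + 6/5)*(-1/394) = (6/5)*(-1/394) = -3/985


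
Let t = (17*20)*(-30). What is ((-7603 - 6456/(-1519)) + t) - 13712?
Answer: -47864829/1519 ≈ -31511.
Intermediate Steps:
t = -10200 (t = 340*(-30) = -10200)
((-7603 - 6456/(-1519)) + t) - 13712 = ((-7603 - 6456/(-1519)) - 10200) - 13712 = ((-7603 - 6456*(-1/1519)) - 10200) - 13712 = ((-7603 + 6456/1519) - 10200) - 13712 = (-11542501/1519 - 10200) - 13712 = -27036301/1519 - 13712 = -47864829/1519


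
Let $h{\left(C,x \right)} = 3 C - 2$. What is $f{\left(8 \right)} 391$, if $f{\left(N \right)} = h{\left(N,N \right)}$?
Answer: $8602$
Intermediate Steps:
$h{\left(C,x \right)} = -2 + 3 C$
$f{\left(N \right)} = -2 + 3 N$
$f{\left(8 \right)} 391 = \left(-2 + 3 \cdot 8\right) 391 = \left(-2 + 24\right) 391 = 22 \cdot 391 = 8602$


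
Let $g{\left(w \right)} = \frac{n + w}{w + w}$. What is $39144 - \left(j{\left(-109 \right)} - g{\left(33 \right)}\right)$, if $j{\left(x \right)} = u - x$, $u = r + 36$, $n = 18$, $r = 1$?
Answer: $\frac{857973}{22} \approx 38999.0$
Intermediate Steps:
$u = 37$ ($u = 1 + 36 = 37$)
$g{\left(w \right)} = \frac{18 + w}{2 w}$ ($g{\left(w \right)} = \frac{18 + w}{w + w} = \frac{18 + w}{2 w}$)
$j{\left(x \right)} = 37 - x$
$39144 - \left(j{\left(-109 \right)} - g{\left(33 \right)}\right) = 39144 - \left(\left(37 - -109\right) - \frac{18 + 33}{2 \cdot 33}\right) = 39144 - \left(\left(37 + 109\right) - \frac{1}{2} \cdot \frac{1}{33} \cdot 51\right) = 39144 - \left(146 - \frac{17}{22}\right) = 39144 - \frac{3195}{22} = \frac{857973}{22}$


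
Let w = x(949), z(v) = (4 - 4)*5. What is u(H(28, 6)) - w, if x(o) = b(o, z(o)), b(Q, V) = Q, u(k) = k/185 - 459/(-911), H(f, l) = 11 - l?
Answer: -31970049/33707 ≈ -948.47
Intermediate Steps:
z(v) = 0 (z(v) = 0*5 = 0)
u(k) = 459/911 + k/185 (u(k) = k*(1/185) - 459*(-1/911) = k/185 + 459/911 = 459/911 + k/185)
x(o) = o
w = 949
u(H(28, 6)) - w = (459/911 + (11 - 1*6)/185) - 1*949 = (459/911 + (11 - 6)/185) - 949 = (459/911 + (1/185)*5) - 949 = (459/911 + 1/37) - 949 = 17894/33707 - 949 = -31970049/33707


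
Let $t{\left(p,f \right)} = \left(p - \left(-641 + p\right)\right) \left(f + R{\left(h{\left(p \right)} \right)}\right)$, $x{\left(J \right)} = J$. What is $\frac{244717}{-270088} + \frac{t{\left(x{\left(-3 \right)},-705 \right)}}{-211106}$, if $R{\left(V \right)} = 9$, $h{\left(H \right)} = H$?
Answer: $\frac{4916768069}{4072656952} \approx 1.2073$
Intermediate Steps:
$t{\left(p,f \right)} = 5769 + 641 f$ ($t{\left(p,f \right)} = \left(p - \left(-641 + p\right)\right) \left(f + 9\right) = 641 \left(9 + f\right) = 5769 + 641 f$)
$\frac{244717}{-270088} + \frac{t{\left(x{\left(-3 \right)},-705 \right)}}{-211106} = \frac{244717}{-270088} + \frac{5769 + 641 \left(-705\right)}{-211106} = 244717 \left(- \frac{1}{270088}\right) + \left(5769 - 451905\right) \left(- \frac{1}{211106}\right) = - \frac{244717}{270088} - - \frac{223068}{105553} = - \frac{244717}{270088} + \frac{223068}{105553} = \frac{4916768069}{4072656952}$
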